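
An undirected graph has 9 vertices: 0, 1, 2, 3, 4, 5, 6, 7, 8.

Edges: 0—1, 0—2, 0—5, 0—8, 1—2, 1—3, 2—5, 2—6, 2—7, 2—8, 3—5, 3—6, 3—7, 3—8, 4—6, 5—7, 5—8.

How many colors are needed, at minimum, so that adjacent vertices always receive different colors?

4

0, 2, 5, 8 are mutually adjacent (a clique of size 4), so at least 4 colors are needed.
4 colors suffice: color a → {2, 3, 4}; color b → {1, 5, 6}; color c → {0, 7}; color d → {8}. Every edge joins two different colors.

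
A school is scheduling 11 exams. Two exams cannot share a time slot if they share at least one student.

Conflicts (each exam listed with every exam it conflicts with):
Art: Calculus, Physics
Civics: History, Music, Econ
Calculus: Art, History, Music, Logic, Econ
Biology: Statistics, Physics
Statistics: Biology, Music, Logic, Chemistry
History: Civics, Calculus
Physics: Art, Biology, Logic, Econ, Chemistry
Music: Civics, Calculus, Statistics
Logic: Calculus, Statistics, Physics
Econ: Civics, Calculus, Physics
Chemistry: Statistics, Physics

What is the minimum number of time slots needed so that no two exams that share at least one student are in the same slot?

2

Physics and Logic conflict, so at least 2 time slots are needed.
2 time slots suffice: time slot 1 → {Civics, Calculus, Statistics, Physics}; time slot 2 → {Art, Biology, History, Music, Logic, Econ, Chemistry}. Each listed conflict is separated.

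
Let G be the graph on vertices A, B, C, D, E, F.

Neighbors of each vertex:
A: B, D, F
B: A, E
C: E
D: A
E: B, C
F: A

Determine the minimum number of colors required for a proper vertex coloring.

B and E are adjacent, so at least 2 colors are needed.
2 colors suffice: color 1 → {A, E}; color 2 → {B, C, D, F}. No two adjacent vertices share a color.

2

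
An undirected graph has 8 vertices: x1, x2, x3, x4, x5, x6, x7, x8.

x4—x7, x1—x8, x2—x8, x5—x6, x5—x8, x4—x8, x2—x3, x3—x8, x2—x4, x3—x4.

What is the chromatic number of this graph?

4

x2, x3, x4, x8 are pairwise adjacent (a clique of size 4), so at least 4 colors are needed.
4 colors suffice: color 1 → {x6, x7, x8}; color 2 → {x1, x4, x5}; color 3 → {x3}; color 4 → {x2}. Every edge joins two different colors.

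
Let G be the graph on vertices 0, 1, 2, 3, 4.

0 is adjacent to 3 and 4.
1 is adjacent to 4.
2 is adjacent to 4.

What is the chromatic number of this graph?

2

0 and 3 are adjacent, so at least 2 colors are needed.
2 colors suffice: color a → {3, 4}; color b → {0, 1, 2}. Each edge has distinct colors on its endpoints.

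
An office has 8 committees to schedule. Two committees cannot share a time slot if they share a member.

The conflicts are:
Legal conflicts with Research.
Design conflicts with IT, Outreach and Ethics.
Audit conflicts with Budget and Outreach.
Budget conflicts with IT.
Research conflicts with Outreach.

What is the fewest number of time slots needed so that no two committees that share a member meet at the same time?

The cycle Budget-Audit-Outreach-Design-IT-Budget has odd length 5, so it cannot be 2-colored; at least 3 time slots are needed.
3 time slots suffice: time slot 1 → {Design, Budget, Research}; time slot 2 → {Legal, IT, Outreach, Ethics}; time slot 3 → {Audit}. No two conflicting committees share a time slot.

3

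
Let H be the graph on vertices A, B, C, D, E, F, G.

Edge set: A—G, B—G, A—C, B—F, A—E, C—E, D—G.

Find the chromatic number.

A, C, E form a triangle, so at least 3 colors are needed.
3 colors suffice: color 1 → {E, F, G}; color 2 → {A, B, D}; color 3 → {C}. No two adjacent vertices share a color.

3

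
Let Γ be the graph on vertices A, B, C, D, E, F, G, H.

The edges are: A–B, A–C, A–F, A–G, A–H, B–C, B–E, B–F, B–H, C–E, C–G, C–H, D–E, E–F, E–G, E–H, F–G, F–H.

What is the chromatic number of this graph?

A, B, C, H are pairwise adjacent (a clique of size 4), so at least 4 colors are needed.
4 colors suffice: color 1 → {A, E}; color 2 → {B, D, G}; color 3 → {H}; color 4 → {C, F}. Each edge has distinct colors on its endpoints.

4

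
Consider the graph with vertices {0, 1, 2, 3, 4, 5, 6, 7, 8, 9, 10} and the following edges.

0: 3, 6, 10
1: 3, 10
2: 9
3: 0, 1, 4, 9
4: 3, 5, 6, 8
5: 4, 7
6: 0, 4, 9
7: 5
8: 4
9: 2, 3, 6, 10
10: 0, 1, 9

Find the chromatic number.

2

4 and 6 are adjacent, so at least 2 colors are needed.
2 colors suffice: color a → {0, 1, 4, 7, 9}; color b → {2, 3, 5, 6, 8, 10}. Every edge joins two different colors.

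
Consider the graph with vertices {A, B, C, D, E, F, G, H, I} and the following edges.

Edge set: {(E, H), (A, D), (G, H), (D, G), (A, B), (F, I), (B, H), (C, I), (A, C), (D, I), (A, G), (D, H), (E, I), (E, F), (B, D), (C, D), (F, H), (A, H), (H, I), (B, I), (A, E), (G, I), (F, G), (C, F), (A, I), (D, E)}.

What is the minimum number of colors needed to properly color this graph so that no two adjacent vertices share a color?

5

A, D, E, H, I are pairwise adjacent (a clique of size 5), so at least 5 colors are needed.
5 colors suffice: color 1 → {I}; color 2 → {C, H}; color 3 → {D, F}; color 4 → {A}; color 5 → {B, E, G}. Every edge joins two different colors.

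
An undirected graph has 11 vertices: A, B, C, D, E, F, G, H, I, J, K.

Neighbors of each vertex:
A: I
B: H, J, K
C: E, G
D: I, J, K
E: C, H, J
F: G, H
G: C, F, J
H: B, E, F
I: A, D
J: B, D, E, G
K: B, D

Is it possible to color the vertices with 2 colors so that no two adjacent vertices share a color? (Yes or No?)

No

The cycle H-B-J-G-F-H has odd length 5, so it cannot be 2-colored; at least 3 colors are needed.
So 2 colors are not enough.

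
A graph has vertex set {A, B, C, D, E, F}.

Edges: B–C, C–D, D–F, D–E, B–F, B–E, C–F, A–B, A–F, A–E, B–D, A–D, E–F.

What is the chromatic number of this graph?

5

A, B, D, E, F are mutually adjacent (a clique of size 5), so at least 5 colors are needed.
5 colors suffice: color red → {D}; color blue → {B}; color green → {F}; color yellow → {A, C}; color purple → {E}. Each edge has distinct colors on its endpoints.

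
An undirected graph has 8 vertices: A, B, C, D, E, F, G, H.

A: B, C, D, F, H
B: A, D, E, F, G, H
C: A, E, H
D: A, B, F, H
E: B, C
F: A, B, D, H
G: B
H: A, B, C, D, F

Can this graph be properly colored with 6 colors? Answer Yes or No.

The chromatic number is 5. A, B, D, F, H form a clique, so at least 5 colors are needed.
A valid assignment using 5 colors: A=blue, B=red, C=red, D=purple, E=blue, F=yellow, G=blue, H=green.
Since 6 ≥ 5, a proper 6-coloring certainly exists.

Yes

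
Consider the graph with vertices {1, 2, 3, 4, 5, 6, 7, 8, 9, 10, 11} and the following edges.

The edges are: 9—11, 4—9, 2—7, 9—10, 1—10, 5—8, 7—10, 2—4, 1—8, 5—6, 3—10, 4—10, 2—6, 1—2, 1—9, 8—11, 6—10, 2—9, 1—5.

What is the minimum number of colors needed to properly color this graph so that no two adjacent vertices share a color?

1, 5, 8 are pairwise adjacent, so at least 3 colors are needed.
3 colors suffice: color a → {2, 8, 10}; color b → {3, 5, 7, 9}; color c → {1, 4, 6, 11}. Every edge joins two different colors.

3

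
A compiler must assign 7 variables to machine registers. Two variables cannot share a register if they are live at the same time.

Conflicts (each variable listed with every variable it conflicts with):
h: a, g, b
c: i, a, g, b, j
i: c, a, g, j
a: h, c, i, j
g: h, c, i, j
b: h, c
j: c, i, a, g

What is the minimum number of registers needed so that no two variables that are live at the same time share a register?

4

c, i, a, j are mutually in conflict, so at least 4 registers are needed.
4 registers suffice: h=1, c=1, i=4, a=2, g=2, b=2, j=3. Every pair that conflicts lands in different registers.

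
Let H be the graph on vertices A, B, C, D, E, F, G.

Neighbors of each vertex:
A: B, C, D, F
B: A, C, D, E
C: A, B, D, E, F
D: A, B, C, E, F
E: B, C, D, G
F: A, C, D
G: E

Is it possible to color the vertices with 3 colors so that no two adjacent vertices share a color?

No

A, C, D, F are mutually adjacent (a clique of size 4), so at least 4 colors are needed.
So 3 colors are not enough.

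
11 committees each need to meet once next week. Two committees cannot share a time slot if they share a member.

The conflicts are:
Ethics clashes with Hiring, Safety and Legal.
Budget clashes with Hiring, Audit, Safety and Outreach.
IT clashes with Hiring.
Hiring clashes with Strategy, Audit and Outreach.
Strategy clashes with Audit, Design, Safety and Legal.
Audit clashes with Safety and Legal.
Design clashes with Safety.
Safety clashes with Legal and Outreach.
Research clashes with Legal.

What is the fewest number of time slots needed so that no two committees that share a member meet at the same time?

Strategy, Audit, Safety, Legal are mutually in conflict, so at least 4 time slots are needed.
4 time slots suffice: time slot 1 → {Hiring, Safety, Research}; time slot 2 → {Ethics, IT, Audit, Design, Outreach}; time slot 3 → {Budget, Legal}; time slot 4 → {Strategy}. Every pair that conflicts lands in different time slots.

4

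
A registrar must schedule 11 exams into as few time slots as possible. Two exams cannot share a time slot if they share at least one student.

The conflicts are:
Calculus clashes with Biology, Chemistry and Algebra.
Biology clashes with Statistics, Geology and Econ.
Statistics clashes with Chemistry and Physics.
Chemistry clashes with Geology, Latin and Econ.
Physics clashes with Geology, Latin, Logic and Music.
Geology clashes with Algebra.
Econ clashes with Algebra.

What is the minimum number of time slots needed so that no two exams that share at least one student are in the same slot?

2

Calculus and Biology conflict, so at least 2 time slots are needed.
Using 2 time slots: Calculus=2, Biology=1, Statistics=2, Chemistry=1, Physics=1, Geology=2, Latin=2, Econ=2, Logic=2, Music=2, Algebra=1. Every pair that conflicts lands in different time slots.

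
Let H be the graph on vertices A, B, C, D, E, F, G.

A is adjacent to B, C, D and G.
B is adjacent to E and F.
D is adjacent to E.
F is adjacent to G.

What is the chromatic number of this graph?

2

A and G are adjacent, so at least 2 colors are needed.
2 colors suffice: color red → {A, E, F}; color blue → {B, C, D, G}. Each edge has distinct colors on its endpoints.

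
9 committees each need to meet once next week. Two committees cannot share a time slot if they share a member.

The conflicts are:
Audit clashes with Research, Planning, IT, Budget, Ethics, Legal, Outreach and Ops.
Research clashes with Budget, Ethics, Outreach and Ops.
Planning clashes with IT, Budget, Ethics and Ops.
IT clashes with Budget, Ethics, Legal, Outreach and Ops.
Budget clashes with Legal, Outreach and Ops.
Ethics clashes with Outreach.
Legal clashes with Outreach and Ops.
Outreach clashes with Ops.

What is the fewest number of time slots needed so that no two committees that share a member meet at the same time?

6

Audit, IT, Budget, Legal, Outreach, Ops all conflict with each other, so at least 6 time slots are needed.
A valid assignment using 6 time slots: Audit=1, Research=4, Planning=3, IT=4, Budget=5, Ethics=2, Legal=6, Outreach=3, Ops=2. No two conflicting committees share a time slot.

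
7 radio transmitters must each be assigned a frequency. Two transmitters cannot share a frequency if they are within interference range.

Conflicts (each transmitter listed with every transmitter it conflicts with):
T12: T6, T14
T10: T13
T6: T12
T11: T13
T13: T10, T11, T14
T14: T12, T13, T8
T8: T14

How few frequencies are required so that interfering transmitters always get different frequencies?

2

T14 and T8 conflict, so at least 2 frequencies are needed.
2 frequencies suffice: frequency 1 → {T12, T13, T8}; frequency 2 → {T10, T6, T11, T14}. Every pair that conflicts lands in different frequencies.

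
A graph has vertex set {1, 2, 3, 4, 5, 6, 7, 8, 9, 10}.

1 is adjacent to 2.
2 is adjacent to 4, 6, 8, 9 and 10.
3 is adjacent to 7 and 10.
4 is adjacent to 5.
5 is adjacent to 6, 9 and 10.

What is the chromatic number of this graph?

2

2 and 4 are adjacent, so at least 2 colors are needed.
One proper 2-coloring: 1=b, 2=a, 3=a, 4=b, 5=a, 6=b, 7=b, 8=b, 9=b, 10=b. Every edge joins two different colors.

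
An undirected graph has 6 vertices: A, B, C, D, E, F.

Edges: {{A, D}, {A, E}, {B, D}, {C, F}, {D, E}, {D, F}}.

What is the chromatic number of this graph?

A, D, E are pairwise adjacent, so at least 3 colors are needed.
3 colors suffice: color red → {C, D}; color blue → {B, E, F}; color green → {A}. Each edge has distinct colors on its endpoints.

3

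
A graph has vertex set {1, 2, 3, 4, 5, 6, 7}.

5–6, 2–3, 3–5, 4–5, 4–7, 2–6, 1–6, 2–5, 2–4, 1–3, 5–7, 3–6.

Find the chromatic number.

4

2, 3, 5, 6 are mutually adjacent (a clique of size 4), so at least 4 colors are needed.
4 colors suffice: color a → {1, 5}; color b → {2, 7}; color c → {3, 4}; color d → {6}. No two adjacent vertices share a color.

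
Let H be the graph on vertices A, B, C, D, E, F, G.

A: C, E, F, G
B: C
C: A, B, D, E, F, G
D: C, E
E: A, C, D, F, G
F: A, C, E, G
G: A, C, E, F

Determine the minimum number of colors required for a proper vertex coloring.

5

A, C, E, F, G are mutually adjacent (a clique of size 5), so at least 5 colors are needed.
5 colors suffice: color 1 → {C}; color 2 → {B, E}; color 3 → {A, D}; color 4 → {G}; color 5 → {F}. No two adjacent vertices share a color.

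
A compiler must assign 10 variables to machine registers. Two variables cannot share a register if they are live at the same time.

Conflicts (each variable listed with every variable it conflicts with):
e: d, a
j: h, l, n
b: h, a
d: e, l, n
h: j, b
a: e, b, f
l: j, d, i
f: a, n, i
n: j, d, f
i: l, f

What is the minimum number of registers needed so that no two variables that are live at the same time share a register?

3

The cycle f-n-j-l-i-f has odd length 5, so it cannot be 2-colored; at least 3 registers are needed.
3 registers suffice: register 1 → {j, d, a, i}; register 2 → {e, b, l, n}; register 3 → {h, f}. Each listed conflict is separated.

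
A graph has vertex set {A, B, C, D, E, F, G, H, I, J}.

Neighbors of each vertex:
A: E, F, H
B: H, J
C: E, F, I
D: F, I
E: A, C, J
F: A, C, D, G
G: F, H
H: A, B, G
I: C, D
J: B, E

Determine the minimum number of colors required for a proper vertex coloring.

The cycle B-H-A-E-J-B has odd length 5, so it cannot be 2-colored; at least 3 colors are needed.
One proper 3-coloring: A=blue, B=blue, C=blue, D=blue, E=red, F=red, G=blue, H=red, I=red, J=green. Each edge has distinct colors on its endpoints.

3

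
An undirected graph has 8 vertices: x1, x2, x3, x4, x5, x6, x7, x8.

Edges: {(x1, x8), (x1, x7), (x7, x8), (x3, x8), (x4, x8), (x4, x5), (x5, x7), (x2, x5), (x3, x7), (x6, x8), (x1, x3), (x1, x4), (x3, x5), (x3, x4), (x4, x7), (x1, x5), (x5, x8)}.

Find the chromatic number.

6

x1, x3, x4, x5, x7, x8 are mutually adjacent (a clique of size 6), so at least 6 colors are needed.
A valid assignment using 6 colors: x1=4, x2=1, x3=3, x4=6, x5=2, x6=2, x7=5, x8=1. No two adjacent vertices share a color.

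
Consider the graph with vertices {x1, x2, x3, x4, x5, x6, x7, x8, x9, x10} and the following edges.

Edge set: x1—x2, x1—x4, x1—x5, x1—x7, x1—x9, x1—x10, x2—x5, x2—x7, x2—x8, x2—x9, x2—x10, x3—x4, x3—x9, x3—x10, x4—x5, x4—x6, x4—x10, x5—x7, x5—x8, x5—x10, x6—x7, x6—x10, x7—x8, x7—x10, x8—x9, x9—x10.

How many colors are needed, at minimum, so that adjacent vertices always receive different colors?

x1, x2, x5, x7, x10 are pairwise adjacent (a clique of size 5), so at least 5 colors are needed.
5 colors suffice: color 1 → {x8, x10}; color 2 → {x5, x6, x9}; color 3 → {x4, x7}; color 4 → {x2, x3}; color 5 → {x1}. Every edge joins two different colors.

5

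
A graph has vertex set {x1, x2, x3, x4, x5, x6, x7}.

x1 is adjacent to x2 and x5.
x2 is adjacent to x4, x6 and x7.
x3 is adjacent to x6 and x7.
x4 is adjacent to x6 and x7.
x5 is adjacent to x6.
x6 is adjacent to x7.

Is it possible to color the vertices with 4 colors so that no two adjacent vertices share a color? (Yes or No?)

Yes

The chromatic number is 4. x2, x4, x6, x7 are mutually adjacent (a clique of size 4), so at least 4 colors are needed.
A valid assignment using 4 colors: x1=1, x2=2, x3=2, x4=4, x5=2, x6=1, x7=3.
That is already a proper 4-coloring.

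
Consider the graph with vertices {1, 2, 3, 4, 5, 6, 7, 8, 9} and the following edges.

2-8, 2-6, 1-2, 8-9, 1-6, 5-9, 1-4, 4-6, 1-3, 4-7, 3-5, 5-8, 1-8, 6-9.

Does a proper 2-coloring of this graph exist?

5, 8, 9 are pairwise adjacent, so at least 3 colors are needed.
So 2 colors are not enough.

No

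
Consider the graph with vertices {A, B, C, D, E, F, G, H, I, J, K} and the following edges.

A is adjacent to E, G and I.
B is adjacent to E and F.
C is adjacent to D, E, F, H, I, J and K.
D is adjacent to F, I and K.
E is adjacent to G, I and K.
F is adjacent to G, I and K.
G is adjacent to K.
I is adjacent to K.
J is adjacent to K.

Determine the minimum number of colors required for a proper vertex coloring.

5

C, D, F, I, K form a clique, so at least 5 colors are needed.
One proper 5-coloring: A=1, B=1, C=2, D=5, E=4, F=4, G=2, H=1, I=3, J=3, K=1. No two adjacent vertices share a color.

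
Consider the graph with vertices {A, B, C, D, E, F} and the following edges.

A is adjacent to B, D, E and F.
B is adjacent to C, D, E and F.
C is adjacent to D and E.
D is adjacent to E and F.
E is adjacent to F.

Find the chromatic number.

5

A, B, D, E, F are pairwise adjacent (a clique of size 5), so at least 5 colors are needed.
One proper 5-coloring: A=5, B=1, C=4, D=3, E=2, F=4. Every edge joins two different colors.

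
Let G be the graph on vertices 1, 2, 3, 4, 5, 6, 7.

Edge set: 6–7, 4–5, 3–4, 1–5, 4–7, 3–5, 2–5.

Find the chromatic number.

3, 4, 5 are pairwise adjacent, so at least 3 colors are needed.
One proper 3-coloring: 1=b, 2=b, 3=c, 4=b, 5=a, 6=b, 7=a. No two adjacent vertices share a color.

3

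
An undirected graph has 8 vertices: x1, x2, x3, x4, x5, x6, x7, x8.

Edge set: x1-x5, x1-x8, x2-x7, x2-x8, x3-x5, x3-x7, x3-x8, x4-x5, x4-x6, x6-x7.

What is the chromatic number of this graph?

3

The cycle x4-x5-x3-x7-x6-x4 has odd length 5, so it cannot be 2-colored; at least 3 colors are needed.
3 colors suffice: x1=R, x2=R, x3=R, x4=G, x5=B, x6=R, x7=B, x8=B. Every edge joins two different colors.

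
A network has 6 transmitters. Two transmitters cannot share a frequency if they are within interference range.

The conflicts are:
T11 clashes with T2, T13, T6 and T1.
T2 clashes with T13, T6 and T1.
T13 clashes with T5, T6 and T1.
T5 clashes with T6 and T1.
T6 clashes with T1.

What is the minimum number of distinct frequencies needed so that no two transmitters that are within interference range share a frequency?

T11, T2, T13, T6, T1 pairwise conflict, so at least 5 frequencies are needed.
5 frequencies suffice: frequency 1 → {T6}; frequency 2 → {T1}; frequency 3 → {T13}; frequency 4 → {T11, T5}; frequency 5 → {T2}. Each listed conflict is separated.

5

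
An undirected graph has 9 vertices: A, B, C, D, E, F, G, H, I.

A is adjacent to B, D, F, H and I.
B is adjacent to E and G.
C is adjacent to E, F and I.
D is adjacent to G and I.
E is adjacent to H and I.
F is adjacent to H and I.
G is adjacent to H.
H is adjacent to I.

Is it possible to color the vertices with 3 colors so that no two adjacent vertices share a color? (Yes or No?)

No

A, F, H, I form a clique, so at least 4 colors are needed.
So 3 colors are not enough.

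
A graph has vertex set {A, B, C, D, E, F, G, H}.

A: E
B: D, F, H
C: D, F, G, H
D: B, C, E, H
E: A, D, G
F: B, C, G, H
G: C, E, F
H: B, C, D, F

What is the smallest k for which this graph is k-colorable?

B, F, H form a triangle, so at least 3 colors are needed.
3 colors suffice: A=1, B=3, C=3, D=1, E=3, F=1, G=2, H=2. Each edge has distinct colors on its endpoints.

3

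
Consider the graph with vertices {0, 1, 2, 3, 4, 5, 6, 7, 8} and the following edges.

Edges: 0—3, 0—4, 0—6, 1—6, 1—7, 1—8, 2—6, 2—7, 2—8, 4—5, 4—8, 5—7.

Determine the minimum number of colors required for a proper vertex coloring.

The cycle 8-1-6-0-4-8 has odd length 5, so it cannot be 2-colored; at least 3 colors are needed.
3 colors suffice: color red → {3, 4, 6, 7}; color blue → {0, 1, 2, 5}; color green → {8}. Every edge joins two different colors.

3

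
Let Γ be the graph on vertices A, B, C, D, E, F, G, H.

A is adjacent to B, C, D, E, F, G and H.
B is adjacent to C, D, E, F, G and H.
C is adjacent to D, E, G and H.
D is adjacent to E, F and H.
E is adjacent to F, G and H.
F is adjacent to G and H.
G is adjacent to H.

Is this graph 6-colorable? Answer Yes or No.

Yes

The chromatic number is 6. A, B, E, F, G, H are mutually adjacent (a clique of size 6), so at least 6 colors are needed.
6 colors suffice: color 1 → {A}; color 2 → {B}; color 3 → {H}; color 4 → {E}; color 5 → {D, G}; color 6 → {C, F}.
That is already a proper 6-coloring.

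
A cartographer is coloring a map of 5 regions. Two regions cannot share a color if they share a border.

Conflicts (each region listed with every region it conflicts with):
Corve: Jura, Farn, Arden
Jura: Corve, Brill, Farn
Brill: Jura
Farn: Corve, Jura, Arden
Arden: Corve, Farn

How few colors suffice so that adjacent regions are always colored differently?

Corve, Jura, Farn are mutually in conflict, so at least 3 colors are needed.
3 colors suffice: color 1 → {Jura, Arden}; color 2 → {Brill, Farn}; color 3 → {Corve}. Each listed conflict is separated.

3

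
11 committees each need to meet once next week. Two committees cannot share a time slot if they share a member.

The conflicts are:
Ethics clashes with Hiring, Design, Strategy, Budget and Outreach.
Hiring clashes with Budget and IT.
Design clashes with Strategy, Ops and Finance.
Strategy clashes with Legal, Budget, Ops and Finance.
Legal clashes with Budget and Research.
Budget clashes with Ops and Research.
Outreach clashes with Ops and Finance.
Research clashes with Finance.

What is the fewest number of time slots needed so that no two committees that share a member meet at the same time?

Legal, Budget, Research are mutually in conflict, so at least 3 time slots are needed.
3 time slots suffice: time slot 1 → {Hiring, Strategy, Outreach, Research}; time slot 2 → {Design, Budget, IT}; time slot 3 → {Ethics, Legal, Ops, Finance}. No two conflicting committees share a time slot.

3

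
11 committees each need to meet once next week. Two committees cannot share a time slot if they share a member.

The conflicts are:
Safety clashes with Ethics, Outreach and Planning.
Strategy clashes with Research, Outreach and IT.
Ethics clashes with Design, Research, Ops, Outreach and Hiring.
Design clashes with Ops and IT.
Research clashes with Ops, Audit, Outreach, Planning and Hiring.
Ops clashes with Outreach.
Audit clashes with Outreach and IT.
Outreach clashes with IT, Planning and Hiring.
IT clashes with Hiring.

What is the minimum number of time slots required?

4

Ethics, Research, Outreach, Hiring are mutually in conflict, so at least 4 time slots are needed.
Using 4 time slots: Safety=2, Strategy=3, Ethics=3, Design=1, Research=2, Ops=4, Audit=3, Outreach=1, IT=2, Planning=3, Hiring=4. Every pair that conflicts lands in different time slots.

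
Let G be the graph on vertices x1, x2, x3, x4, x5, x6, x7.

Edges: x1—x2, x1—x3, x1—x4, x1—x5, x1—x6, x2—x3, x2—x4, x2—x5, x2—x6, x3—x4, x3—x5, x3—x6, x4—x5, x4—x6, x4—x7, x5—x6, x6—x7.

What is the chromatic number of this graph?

6

x1, x2, x3, x4, x5, x6 are mutually adjacent (a clique of size 6), so at least 6 colors are needed.
6 colors suffice: color 1 → {x6}; color 2 → {x4}; color 3 → {x2, x7}; color 4 → {x5}; color 5 → {x1}; color 6 → {x3}. No two adjacent vertices share a color.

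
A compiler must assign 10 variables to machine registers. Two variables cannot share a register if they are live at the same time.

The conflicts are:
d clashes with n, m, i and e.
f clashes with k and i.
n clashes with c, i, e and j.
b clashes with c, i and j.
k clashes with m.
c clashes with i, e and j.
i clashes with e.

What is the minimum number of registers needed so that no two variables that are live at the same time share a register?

4

n, c, i, e are mutually in conflict, so at least 4 registers are needed.
A valid assignment using 4 registers: d=2, f=2, n=3, b=3, k=3, c=2, m=1, i=1, e=4, j=1. No two conflicting variables share a register.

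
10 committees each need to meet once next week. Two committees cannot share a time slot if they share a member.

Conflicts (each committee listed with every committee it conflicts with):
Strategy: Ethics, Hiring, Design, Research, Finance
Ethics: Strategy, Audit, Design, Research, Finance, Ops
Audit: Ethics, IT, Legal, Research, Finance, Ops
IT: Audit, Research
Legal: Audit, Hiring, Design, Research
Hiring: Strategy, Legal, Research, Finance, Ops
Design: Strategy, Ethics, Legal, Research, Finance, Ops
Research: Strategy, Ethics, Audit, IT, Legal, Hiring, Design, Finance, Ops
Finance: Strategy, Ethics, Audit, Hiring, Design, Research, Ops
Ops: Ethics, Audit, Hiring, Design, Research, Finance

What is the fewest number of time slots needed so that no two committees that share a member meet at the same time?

Ethics, Design, Research, Finance, Ops all conflict with each other, so at least 5 time slots are needed.
5 time slots suffice: Strategy=4, Ethics=5, Audit=3, IT=2, Legal=2, Hiring=3, Design=3, Research=1, Finance=2, Ops=4. Every pair that conflicts lands in different time slots.

5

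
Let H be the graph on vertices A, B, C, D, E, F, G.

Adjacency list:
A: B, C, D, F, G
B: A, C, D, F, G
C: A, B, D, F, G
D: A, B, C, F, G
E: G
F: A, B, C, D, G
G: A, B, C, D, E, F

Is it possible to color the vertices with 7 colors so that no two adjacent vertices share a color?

The chromatic number is 6. A, B, C, D, F, G form a clique, so at least 6 colors are needed.
One proper 6-coloring: A=4, B=2, C=5, D=3, E=2, F=6, G=1.
Since 7 ≥ 6, a proper 7-coloring certainly exists.

Yes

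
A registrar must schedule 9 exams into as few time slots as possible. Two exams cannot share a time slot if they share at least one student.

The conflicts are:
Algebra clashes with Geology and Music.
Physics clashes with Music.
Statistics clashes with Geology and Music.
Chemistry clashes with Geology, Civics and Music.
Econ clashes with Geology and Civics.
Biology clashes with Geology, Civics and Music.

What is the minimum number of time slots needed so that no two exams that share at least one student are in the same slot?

2

Statistics and Music conflict, so at least 2 time slots are needed.
2 time slots suffice: Algebra=2, Physics=2, Statistics=2, Chemistry=2, Econ=2, Biology=2, Geology=1, Civics=1, Music=1. No two conflicting exams share a time slot.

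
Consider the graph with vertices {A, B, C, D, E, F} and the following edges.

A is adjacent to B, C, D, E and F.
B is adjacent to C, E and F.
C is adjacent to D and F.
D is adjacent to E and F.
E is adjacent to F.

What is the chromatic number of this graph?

4

A, B, C, F form a clique, so at least 4 colors are needed.
One proper 4-coloring: A=red, B=yellow, C=green, D=yellow, E=green, F=blue. Each edge has distinct colors on its endpoints.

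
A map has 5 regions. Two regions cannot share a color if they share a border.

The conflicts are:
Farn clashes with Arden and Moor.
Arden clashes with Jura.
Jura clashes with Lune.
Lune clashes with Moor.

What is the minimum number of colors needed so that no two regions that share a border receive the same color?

3

The cycle Moor-Farn-Arden-Jura-Lune-Moor has odd length 5, so it cannot be 2-colored; at least 3 colors are needed.
A valid assignment using 3 colors: Farn=2, Arden=1, Jura=3, Lune=2, Moor=1. Every pair that conflicts lands in different colors.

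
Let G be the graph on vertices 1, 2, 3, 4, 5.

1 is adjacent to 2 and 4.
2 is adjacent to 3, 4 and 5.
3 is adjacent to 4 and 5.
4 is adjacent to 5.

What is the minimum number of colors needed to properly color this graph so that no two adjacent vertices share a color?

2, 3, 4, 5 are mutually adjacent (a clique of size 4), so at least 4 colors are needed.
One proper 4-coloring: 1=c, 2=a, 3=c, 4=b, 5=d. Every edge joins two different colors.

4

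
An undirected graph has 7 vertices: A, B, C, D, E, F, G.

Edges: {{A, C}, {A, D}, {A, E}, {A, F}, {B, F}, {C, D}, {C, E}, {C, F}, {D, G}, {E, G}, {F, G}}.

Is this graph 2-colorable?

A, C, E are pairwise adjacent, so at least 3 colors are needed.
So 2 colors are not enough.

No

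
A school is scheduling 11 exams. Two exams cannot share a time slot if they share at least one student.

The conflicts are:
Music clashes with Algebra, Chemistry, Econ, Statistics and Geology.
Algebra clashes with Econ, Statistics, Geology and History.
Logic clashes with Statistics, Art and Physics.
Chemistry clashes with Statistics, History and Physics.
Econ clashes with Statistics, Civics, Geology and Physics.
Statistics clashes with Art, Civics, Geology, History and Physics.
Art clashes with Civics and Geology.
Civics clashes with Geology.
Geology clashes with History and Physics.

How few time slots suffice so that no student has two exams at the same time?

Music, Algebra, Econ, Statistics, Geology pairwise conflict, so at least 5 time slots are needed.
Using 5 time slots: Music=4, Algebra=5, Logic=2, Chemistry=2, Econ=3, Statistics=1, Art=3, Civics=4, Geology=2, History=3, Physics=4. No two conflicting exams share a time slot.

5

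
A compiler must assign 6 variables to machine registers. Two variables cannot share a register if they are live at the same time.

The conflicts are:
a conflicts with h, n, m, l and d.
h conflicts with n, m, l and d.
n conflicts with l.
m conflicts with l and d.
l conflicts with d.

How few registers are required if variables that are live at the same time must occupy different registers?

a, h, m, l, d pairwise conflict, so at least 5 registers are needed.
5 registers suffice: a=2, h=3, n=4, m=5, l=1, d=4. No two conflicting variables share a register.

5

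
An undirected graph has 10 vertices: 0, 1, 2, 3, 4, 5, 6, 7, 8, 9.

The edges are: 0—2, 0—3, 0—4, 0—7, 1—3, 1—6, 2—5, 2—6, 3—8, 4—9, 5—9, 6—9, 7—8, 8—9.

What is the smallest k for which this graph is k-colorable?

3

The cycle 8-3-1-6-9-8 has odd length 5, so it cannot be 2-colored; at least 3 colors are needed.
3 colors suffice: color red → {0, 1, 9}; color blue → {4, 5, 6, 8}; color green → {2, 3, 7}. Each edge has distinct colors on its endpoints.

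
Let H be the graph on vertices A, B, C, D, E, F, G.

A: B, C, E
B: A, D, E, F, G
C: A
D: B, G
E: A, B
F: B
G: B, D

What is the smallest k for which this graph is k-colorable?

B, D, G are mutually adjacent, so at least 3 colors are needed.
3 colors suffice: color 1 → {B, C}; color 2 → {A, D, F}; color 3 → {E, G}. No two adjacent vertices share a color.

3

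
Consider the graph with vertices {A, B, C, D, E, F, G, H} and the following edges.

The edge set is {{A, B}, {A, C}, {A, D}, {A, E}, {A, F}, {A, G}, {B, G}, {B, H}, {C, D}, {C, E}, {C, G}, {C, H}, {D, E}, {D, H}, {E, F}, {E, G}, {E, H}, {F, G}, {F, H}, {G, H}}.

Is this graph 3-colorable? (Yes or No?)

No

A, E, F, G form a clique, so at least 4 colors are needed.
So 3 colors are not enough.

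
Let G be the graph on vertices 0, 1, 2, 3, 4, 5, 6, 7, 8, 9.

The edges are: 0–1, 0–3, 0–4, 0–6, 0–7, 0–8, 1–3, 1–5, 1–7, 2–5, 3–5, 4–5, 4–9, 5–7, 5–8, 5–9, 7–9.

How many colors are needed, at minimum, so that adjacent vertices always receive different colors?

0, 1, 3 are mutually adjacent, so at least 3 colors are needed.
3 colors suffice: color red → {0, 5}; color blue → {1, 2, 6, 8, 9}; color green → {3, 4, 7}. No two adjacent vertices share a color.

3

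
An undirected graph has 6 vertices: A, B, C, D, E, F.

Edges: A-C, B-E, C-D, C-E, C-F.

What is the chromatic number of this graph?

C and F are adjacent, so at least 2 colors are needed.
2 colors suffice: color 1 → {B, C}; color 2 → {A, D, E, F}. Every edge joins two different colors.

2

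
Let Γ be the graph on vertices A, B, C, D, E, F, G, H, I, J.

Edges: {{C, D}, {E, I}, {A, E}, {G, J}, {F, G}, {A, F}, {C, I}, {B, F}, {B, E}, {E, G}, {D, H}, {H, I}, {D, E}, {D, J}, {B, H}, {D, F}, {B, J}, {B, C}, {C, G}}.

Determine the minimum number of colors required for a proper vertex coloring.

C and I are adjacent, so at least 2 colors are needed.
2 colors suffice: color red → {C, E, F, H, J}; color blue → {A, B, D, G, I}. Each edge has distinct colors on its endpoints.

2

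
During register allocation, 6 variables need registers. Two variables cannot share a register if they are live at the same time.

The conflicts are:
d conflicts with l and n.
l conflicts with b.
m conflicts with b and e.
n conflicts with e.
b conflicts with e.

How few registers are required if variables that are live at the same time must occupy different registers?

m, b, e all conflict with each other, so at least 3 registers are needed.
3 registers suffice: register 1 → {n, b}; register 2 → {l, e}; register 3 → {d, m}. Each listed conflict is separated.

3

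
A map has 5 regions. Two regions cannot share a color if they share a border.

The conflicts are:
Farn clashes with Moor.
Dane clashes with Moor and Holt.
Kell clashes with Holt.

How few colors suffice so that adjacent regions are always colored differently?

Kell and Holt conflict, so at least 2 colors are needed.
2 colors suffice: color 1 → {Moor, Holt}; color 2 → {Farn, Dane, Kell}. No two conflicting regions share a color.

2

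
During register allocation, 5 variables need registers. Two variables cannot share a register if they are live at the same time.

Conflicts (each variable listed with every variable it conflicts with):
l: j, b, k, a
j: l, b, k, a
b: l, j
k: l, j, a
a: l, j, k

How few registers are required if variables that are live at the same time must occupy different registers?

4

l, j, k, a pairwise conflict, so at least 4 registers are needed.
Using 4 registers: l=2, j=1, b=3, k=3, a=4. Each listed conflict is separated.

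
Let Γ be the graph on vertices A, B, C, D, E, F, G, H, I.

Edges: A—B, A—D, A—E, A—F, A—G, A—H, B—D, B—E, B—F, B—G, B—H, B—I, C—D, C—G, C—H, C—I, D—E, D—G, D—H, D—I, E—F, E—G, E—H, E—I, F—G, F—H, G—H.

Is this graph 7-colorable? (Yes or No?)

The chromatic number is 6. A, B, E, F, G, H are mutually adjacent (a clique of size 6), so at least 6 colors are needed.
A valid assignment using 6 colors: A=6, B=1, C=1, D=3, E=5, F=3, G=4, H=2, I=2.
Since 7 ≥ 6, a proper 7-coloring certainly exists.

Yes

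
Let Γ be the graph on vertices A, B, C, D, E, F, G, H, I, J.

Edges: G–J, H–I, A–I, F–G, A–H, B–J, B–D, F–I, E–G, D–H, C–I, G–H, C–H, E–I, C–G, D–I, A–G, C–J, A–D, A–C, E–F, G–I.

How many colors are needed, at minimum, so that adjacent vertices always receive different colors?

A, C, G, H, I are pairwise adjacent (a clique of size 5), so at least 5 colors are needed.
5 colors suffice: color 1 → {I, J}; color 2 → {D, G}; color 3 → {B, C, F}; color 4 → {A, E}; color 5 → {H}. Every edge joins two different colors.

5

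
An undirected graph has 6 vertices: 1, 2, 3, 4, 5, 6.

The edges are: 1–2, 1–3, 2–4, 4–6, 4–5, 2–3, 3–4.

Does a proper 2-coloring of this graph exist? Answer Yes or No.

2, 3, 4 are mutually adjacent, so at least 3 colors are needed.
So 2 colors are not enough.

No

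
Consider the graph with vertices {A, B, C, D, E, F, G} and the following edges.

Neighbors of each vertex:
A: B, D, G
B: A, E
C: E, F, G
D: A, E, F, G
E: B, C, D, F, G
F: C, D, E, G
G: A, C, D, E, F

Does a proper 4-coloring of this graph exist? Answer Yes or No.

Yes

The chromatic number is 4. C, E, F, G form a clique, so at least 4 colors are needed.
4 colors suffice: color 1 → {B, G}; color 2 → {A, E}; color 3 → {C, D}; color 4 → {F}.
That is already a proper 4-coloring.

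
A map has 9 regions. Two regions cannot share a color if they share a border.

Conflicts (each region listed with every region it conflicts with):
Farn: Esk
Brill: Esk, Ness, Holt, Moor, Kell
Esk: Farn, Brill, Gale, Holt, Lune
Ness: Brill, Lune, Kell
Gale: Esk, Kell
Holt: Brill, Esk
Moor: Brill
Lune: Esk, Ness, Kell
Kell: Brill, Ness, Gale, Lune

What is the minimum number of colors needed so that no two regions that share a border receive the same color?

3

Ness, Lune, Kell pairwise conflict, so at least 3 colors are needed.
One proper 3-coloring: Farn=2, Brill=2, Esk=1, Ness=3, Gale=2, Holt=3, Moor=1, Lune=2, Kell=1. Each listed conflict is separated.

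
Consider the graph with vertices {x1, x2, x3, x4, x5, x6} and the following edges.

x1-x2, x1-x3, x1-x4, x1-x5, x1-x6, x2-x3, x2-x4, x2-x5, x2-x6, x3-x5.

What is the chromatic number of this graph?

x1, x2, x3, x5 are mutually adjacent (a clique of size 4), so at least 4 colors are needed.
4 colors suffice: color R → {x1}; color B → {x2}; color G → {x4, x5, x6}; color Y → {x3}. Each edge has distinct colors on its endpoints.

4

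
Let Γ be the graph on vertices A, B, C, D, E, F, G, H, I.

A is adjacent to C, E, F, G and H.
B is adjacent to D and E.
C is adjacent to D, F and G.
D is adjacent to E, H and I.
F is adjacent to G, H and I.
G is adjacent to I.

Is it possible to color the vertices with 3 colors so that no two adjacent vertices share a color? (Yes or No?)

A, C, F, G form a clique, so at least 4 colors are needed.
So 3 colors are not enough.

No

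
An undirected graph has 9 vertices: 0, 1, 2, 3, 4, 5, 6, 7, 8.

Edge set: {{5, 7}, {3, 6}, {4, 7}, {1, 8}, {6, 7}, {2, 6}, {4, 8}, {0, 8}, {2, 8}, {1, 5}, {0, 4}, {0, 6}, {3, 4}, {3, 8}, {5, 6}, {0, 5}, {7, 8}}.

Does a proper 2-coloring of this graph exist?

No

0, 4, 8 form a triangle, so at least 3 colors are needed.
So 2 colors are not enough.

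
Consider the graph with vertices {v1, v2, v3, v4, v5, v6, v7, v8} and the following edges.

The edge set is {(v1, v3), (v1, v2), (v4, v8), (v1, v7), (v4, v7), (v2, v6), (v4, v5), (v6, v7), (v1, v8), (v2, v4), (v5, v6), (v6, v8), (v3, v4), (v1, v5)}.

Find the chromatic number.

2

v6 and v8 are adjacent, so at least 2 colors are needed.
2 colors suffice: color 1 → {v1, v4, v6}; color 2 → {v2, v3, v5, v7, v8}. No two adjacent vertices share a color.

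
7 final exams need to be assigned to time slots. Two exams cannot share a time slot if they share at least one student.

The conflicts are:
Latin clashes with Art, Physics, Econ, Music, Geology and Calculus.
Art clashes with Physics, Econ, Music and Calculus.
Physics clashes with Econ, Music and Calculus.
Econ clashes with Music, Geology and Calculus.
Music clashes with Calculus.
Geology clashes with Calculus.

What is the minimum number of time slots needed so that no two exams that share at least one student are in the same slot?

Latin, Art, Physics, Econ, Music, Calculus pairwise conflict, so at least 6 time slots are needed.
Using 6 time slots: Latin=1, Art=6, Physics=4, Econ=3, Music=5, Geology=4, Calculus=2. Every pair that conflicts lands in different time slots.

6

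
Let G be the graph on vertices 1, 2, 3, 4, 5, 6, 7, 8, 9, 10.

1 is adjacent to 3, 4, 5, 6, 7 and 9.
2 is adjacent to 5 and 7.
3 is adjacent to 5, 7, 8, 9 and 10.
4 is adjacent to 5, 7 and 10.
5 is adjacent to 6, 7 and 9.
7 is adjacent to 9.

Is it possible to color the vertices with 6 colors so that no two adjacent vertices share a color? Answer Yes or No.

Yes

The chromatic number is 5. 1, 3, 5, 7, 9 form a clique, so at least 5 colors are needed.
5 colors suffice: color a → {5, 8, 10}; color b → {1, 2}; color c → {3, 4, 6}; color d → {7}; color e → {9}.
Since 6 ≥ 5, a proper 6-coloring certainly exists.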